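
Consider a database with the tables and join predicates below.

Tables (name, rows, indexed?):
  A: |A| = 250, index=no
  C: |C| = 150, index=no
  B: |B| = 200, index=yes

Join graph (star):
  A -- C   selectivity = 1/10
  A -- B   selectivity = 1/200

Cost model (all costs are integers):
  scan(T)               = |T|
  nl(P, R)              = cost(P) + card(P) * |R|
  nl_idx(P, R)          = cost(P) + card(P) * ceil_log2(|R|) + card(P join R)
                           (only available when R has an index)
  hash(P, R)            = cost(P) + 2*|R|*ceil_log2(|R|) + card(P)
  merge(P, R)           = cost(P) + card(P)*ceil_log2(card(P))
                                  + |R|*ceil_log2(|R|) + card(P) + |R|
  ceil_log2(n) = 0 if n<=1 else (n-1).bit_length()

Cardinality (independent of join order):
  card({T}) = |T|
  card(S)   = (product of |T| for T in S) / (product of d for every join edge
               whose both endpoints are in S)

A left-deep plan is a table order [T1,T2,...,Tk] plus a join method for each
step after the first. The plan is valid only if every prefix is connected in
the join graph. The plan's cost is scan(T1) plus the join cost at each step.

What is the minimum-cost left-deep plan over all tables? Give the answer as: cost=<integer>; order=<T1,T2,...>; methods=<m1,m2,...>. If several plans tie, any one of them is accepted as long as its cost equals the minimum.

cost=5150; order=A,B,C; methods=nl_idx,hash

Selinger DP (subsets sized 1..n):
  {A}: scan cost=250, card=250
  {C}: scan cost=150, card=150
  {B}: scan cost=200, card=200
  {AC}: card=3750; try (C,hash)→2900, (A,merge)→3750, (C,merge)→3850, (A,hash)→4300, (A,nl)→37650, (C,nl)→37750; best=2900 via (C,hash)
  {AB}: card=250; try (B,nl_idx)→2500, (B,hash)→3700, (A,merge)→4250, (B,merge)→4300, (A,hash)→4400, (A,nl)→50200 …(+1); best=2500 via (B,nl_idx)
  {ABC}: card=3750; try (C,hash)→5150, (C,merge)→6100, (B,hash)→9850, (B,nl_idx)→36650, (C,nl)→40000, (B,merge)→53450 …(+1); best=5150 via (C,hash)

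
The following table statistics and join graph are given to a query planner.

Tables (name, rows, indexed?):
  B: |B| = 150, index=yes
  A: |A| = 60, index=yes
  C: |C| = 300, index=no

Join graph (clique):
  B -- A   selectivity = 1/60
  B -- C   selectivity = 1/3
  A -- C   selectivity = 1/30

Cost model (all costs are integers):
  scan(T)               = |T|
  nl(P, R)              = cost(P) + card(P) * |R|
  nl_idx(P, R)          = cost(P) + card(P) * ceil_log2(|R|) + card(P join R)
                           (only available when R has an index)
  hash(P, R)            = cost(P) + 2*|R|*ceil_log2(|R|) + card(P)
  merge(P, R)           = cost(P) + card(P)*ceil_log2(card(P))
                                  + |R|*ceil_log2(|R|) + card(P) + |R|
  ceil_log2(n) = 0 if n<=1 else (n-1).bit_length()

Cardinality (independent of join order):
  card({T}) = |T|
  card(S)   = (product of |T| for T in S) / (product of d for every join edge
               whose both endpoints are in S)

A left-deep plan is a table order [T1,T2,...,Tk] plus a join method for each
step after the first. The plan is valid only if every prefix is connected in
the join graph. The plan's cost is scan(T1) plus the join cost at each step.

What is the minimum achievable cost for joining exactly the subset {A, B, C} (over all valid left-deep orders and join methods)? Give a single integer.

Selinger DP over subsets of {A,B,C}:
  {B}: scan cost=150, card=150
  {A}: scan cost=60, card=60
  {C}: scan cost=300, card=300
  {AB}: card=150; try (B,nl_idx)→690, (A,hash)→1020, (A,nl_idx)→1200, (B,merge)→1830, (A,merge)→1920, (B,hash)→2520 …(+2); best=690 via (B,nl_idx)
  {BC}: card=15000; try (B,hash)→3000, (C,merge)→4500, (B,merge)→4650, (C,hash)→5700, (B,nl_idx)→17700, (C,nl)→45150 …(+1); best=3000 via (B,hash)
  {AC}: card=600; try (A,hash)→1320, (A,nl_idx)→2700, (C,merge)→3480, (A,merge)→3720, (C,hash)→5520, (C,nl)→18060 …(+1); best=1320 via (A,hash)
  {ABC}: card=500; try (B,hash)→4320, (C,merge)→5040, (C,hash)→6240, (B,nl_idx)→6620, (B,merge)→9270, (A,hash)→18720 …(+5); best=4320 via (B,hash)

4320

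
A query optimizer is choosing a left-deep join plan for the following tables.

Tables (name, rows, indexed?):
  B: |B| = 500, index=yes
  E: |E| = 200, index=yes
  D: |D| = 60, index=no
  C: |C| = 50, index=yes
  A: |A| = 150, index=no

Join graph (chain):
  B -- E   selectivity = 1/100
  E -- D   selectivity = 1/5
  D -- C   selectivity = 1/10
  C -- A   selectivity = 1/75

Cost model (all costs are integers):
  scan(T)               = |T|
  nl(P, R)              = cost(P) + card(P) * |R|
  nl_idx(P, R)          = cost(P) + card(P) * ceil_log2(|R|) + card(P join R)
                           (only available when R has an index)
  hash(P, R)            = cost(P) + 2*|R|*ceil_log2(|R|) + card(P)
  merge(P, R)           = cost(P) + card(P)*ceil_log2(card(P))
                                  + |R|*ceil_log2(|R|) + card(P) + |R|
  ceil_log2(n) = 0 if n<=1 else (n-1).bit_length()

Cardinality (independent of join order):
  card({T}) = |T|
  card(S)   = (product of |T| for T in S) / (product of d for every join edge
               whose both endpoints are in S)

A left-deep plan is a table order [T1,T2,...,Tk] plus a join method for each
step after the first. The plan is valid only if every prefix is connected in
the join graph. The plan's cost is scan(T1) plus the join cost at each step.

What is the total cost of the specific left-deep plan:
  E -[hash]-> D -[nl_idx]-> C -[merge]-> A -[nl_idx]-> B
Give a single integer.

544870

step 1: scan E: cost=200, card=200
step 2: join D via hash
    card(P join D) = 200*60/(5) = 2400
    cost = 200 + 2*60*6 + 200 = 1120
step 3: join C via nl_idx
    card(P join C) = 2400*50/(10) = 12000
    cost = 1120 + 2400*6 + 12000 = 27520
step 4: join A via merge
    card(P join A) = 12000*150/(75) = 24000
    cost = 27520 + 12000*14 + 150*8 + 12000 + 150 = 208870
step 5: join B via nl_idx
    card(P join B) = 24000*500/(100) = 120000
    cost = 208870 + 24000*9 + 120000 = 544870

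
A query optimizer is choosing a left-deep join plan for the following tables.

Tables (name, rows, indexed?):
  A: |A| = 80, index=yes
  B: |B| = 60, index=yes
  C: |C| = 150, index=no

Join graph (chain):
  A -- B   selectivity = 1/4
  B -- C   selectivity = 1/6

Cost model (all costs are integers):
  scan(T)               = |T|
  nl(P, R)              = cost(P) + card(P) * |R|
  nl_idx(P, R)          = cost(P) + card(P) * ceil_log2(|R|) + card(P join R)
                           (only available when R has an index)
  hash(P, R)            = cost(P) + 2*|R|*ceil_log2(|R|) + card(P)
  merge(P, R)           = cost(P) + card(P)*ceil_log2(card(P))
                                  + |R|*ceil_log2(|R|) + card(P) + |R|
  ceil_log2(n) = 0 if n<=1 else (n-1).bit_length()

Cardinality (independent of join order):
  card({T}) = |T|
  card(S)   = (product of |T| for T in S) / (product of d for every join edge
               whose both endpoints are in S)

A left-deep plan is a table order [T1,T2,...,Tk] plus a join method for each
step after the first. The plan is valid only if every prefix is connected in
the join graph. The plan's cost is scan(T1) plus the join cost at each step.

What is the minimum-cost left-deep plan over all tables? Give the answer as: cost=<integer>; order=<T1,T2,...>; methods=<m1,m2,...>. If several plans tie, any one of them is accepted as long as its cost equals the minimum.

Selinger DP (subsets sized 1..n):
  {A}: scan cost=80, card=80
  {B}: scan cost=60, card=60
  {C}: scan cost=150, card=150
  {AB}: card=1200; try (B,hash)→880, (A,merge)→1120, (B,merge)→1140, (A,hash)→1240, (A,nl_idx)→1680, (B,nl_idx)→1760 …(+2); best=880 via (B,hash)
  {BC}: card=1500; try (B,hash)→1020, (C,merge)→1830, (B,merge)→1920, (C,hash)→2520, (B,nl_idx)→2550, (C,nl)→9060 …(+1); best=1020 via (B,hash)
  {ABC}: card=30000; try (A,hash)→3640, (C,hash)→4480, (C,merge)→16630, (A,merge)→19660, (A,nl_idx)→41520, (A,nl)→121020 …(+1); best=3640 via (A,hash)

cost=3640; order=C,B,A; methods=hash,hash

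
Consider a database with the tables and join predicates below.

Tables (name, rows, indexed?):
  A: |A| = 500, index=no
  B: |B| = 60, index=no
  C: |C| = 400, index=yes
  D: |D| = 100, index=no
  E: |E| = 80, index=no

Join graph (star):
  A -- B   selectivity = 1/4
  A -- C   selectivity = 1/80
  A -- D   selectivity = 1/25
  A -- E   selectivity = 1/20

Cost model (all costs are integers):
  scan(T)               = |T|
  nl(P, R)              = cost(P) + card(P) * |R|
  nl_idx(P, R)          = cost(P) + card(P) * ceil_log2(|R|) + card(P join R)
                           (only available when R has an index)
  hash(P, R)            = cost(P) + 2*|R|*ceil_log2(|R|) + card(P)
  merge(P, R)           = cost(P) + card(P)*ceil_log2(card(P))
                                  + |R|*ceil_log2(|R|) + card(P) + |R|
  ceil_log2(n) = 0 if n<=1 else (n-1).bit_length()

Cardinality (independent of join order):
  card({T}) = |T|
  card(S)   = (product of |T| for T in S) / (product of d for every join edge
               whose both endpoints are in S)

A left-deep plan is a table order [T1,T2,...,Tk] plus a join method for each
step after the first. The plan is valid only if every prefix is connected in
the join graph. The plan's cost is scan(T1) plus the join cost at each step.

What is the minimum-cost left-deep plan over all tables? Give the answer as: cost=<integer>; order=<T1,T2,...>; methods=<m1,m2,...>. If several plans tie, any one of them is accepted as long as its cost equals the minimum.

Selinger DP (subsets sized 1..n):
  {A}: scan cost=500, card=500
  {B}: scan cost=60, card=60
  {C}: scan cost=400, card=400
  {D}: scan cost=100, card=100
  {E}: scan cost=80, card=80
  {AB}: card=7500; try (B,hash)→1720, (A,merge)→5480, (B,merge)→5920, (A,hash)→9120, (A,nl)→30060, (B,nl)→30500; best=1720 via (B,hash)
  {AC}: card=2500; try (C,nl_idx)→7500, (C,hash)→8200, (A,merge)→9400, (C,merge)→9500, (A,hash)→9800, (A,nl)→200400 …(+1); best=7500 via (C,nl_idx)
  {AD}: card=2000; try (D,hash)→2400, (A,merge)→5900, (D,merge)→6300, (A,hash)→9200, (A,nl)→50100, (D,nl)→50500; best=2400 via (D,hash)
  {AE}: card=2000; try (E,hash)→2120, (A,merge)→5720, (E,merge)→6140, (A,hash)→9160, (A,nl)→40080, (E,nl)→40500; best=2120 via (E,hash)
  {ABC}: card=37500; try (B,hash)→10720, (C,hash)→16420, (B,merge)→40420, (C,nl_idx)→106720, (C,merge)→110720, (B,nl)→157500 …(+1); best=10720 via (B,hash)
  {ABD}: card=30000; try (B,hash)→5120, (D,hash)→10620, (B,merge)→26820, (D,merge)→107520, (B,nl)→122400, (D,nl)→751720; best=5120 via (B,hash)
  {ABE}: card=30000; try (B,hash)→4840, (E,hash)→10340, (B,merge)→26540, (E,merge)→107360, (B,nl)→122120, (E,nl)→601720; best=4840 via (B,hash)
  {ACD}: card=10000; try (D,hash)→11400, (C,hash)→11600, (C,merge)→30400, (C,nl_idx)→30400, (D,merge)→40800, (D,nl)→257500 …(+1); best=11400 via (D,hash)
  {ACE}: card=10000; try (E,hash)→11120, (C,hash)→11320, (C,merge)→30120, (C,nl_idx)→30120, (E,merge)→40640, (E,nl)→207500 …(+1); best=11120 via (E,hash)
  {ADE}: card=8000; try (E,hash)→5520, (D,hash)→5520, (D,merge)→26920, (E,merge)→27040, (E,nl)→162400, (D,nl)→202120; best=5520 via (E,hash)
  {ABCD}: card=150000; try (B,hash)→22120, (C,hash)→42320, (D,hash)→49620, (B,merge)→161820, (C,nl_idx)→425120, (C,merge)→489120 …(+4); best=22120 via (B,hash)
  {ABCE}: card=150000; try (B,hash)→21840, (C,hash)→42040, (E,hash)→49340, (B,merge)→161540, (C,nl_idx)→424840, (C,merge)→488840 …(+4); best=21840 via (B,hash)
  {ABDE}: card=120000; try (B,hash)→14240, (E,hash)→36240, (D,hash)→36240, (B,merge)→117940, (B,nl)→485520, (D,merge)→485640 …(+3); best=14240 via (B,hash)
  {ACDE}: card=40000; try (C,hash)→20720, (E,hash)→22520, (D,hash)→22520, (C,nl_idx)→117520, (C,merge)→121520, (D,merge)→161920 …(+4); best=20720 via (C,hash)
  {ABCDE}: card=600000; try (B,hash)→61440, (C,hash)→141440, (E,hash)→173240, (D,hash)→173240, (B,merge)→701140, (C,nl_idx)→1694240 …(+7); best=61440 via (B,hash)

cost=61440; order=A,D,E,C,B; methods=hash,hash,hash,hash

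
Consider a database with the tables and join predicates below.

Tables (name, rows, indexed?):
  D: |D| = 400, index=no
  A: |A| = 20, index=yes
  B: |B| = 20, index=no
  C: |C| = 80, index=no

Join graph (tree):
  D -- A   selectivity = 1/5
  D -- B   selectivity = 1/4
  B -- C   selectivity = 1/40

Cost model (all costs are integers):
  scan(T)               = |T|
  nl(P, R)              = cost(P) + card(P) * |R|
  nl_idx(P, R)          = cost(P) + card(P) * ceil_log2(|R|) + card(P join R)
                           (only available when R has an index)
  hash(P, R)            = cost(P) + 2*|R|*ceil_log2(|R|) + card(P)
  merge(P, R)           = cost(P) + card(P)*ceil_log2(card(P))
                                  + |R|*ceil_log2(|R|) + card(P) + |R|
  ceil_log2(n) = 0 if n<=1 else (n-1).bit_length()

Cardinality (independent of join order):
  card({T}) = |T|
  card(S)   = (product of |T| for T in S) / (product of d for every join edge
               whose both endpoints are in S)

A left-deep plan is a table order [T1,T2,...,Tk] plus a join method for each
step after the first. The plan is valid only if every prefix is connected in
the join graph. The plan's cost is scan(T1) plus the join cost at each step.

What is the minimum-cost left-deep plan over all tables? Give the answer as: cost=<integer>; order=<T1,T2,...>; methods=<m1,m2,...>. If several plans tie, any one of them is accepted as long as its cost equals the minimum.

cost=8320; order=D,B,C,A; methods=hash,hash,hash

Selinger DP (subsets sized 1..n):
  {D}: scan cost=400, card=400
  {A}: scan cost=20, card=20
  {B}: scan cost=20, card=20
  {C}: scan cost=80, card=80
  {AD}: card=1600; try (A,hash)→1000, (A,nl_idx)→4000, (D,merge)→4140, (A,merge)→4520, (D,hash)→7240, (D,nl)→8020 …(+1); best=1000 via (A,hash)
  {BD}: card=2000; try (B,hash)→1000, (D,merge)→4140, (B,merge)→4520, (D,hash)→7240, (D,nl)→8020, (B,nl)→8400; best=1000 via (B,hash)
  {BC}: card=40; try (B,hash)→360, (C,merge)→780, (B,merge)→840, (C,hash)→1160, (C,nl)→1620, (B,nl)→1680; best=360 via (B,hash)
  {ABD}: card=8000; try (B,hash)→2800, (A,hash)→3200, (A,nl_idx)→19000, (B,merge)→20320, (A,merge)→25120, (B,nl)→33000 …(+1); best=2800 via (B,hash)
  {BCD}: card=4000; try (C,hash)→4120, (D,merge)→4640, (D,hash)→7600, (D,nl)→16360, (C,merge)→25640, (C,nl)→161000; best=4120 via (C,hash)
  {ABCD}: card=16000; try (A,hash)→8320, (C,hash)→11920, (A,nl_idx)→40120, (A,merge)→56240, (A,nl)→84120, (C,merge)→115440 …(+1); best=8320 via (A,hash)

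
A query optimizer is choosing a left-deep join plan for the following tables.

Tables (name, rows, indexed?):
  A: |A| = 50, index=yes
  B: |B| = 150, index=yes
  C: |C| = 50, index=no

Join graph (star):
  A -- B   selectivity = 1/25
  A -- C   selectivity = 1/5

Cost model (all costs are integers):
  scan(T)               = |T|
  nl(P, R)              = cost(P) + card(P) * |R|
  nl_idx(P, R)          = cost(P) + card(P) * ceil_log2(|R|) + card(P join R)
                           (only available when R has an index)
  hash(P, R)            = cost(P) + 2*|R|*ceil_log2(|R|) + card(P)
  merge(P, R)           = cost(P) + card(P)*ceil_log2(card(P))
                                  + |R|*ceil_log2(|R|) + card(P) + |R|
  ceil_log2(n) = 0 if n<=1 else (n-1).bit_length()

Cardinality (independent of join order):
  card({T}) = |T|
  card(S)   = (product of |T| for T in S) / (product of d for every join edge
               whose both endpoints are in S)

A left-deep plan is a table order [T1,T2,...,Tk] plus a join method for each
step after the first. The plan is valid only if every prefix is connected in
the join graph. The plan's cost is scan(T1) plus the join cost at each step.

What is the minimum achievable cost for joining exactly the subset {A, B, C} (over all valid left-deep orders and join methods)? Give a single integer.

1650

Selinger DP over subsets of {A,B,C}:
  {A}: scan cost=50, card=50
  {B}: scan cost=150, card=150
  {C}: scan cost=50, card=50
  {AB}: card=300; try (B,nl_idx)→750, (A,hash)→900, (A,nl_idx)→1350, (B,merge)→1750, (A,merge)→1850, (B,hash)→2500 …(+2); best=750 via (B,nl_idx)
  {AC}: card=500; try (C,hash)→700, (A,hash)→700, (C,merge)→750, (A,merge)→750, (A,nl_idx)→850, (C,nl)→2550 …(+1); best=700 via (C,hash)
  {ABC}: card=3000; try (C,hash)→1650, (B,hash)→3600, (C,merge)→4100, (B,merge)→7050, (B,nl_idx)→7700, (C,nl)→15750 …(+1); best=1650 via (C,hash)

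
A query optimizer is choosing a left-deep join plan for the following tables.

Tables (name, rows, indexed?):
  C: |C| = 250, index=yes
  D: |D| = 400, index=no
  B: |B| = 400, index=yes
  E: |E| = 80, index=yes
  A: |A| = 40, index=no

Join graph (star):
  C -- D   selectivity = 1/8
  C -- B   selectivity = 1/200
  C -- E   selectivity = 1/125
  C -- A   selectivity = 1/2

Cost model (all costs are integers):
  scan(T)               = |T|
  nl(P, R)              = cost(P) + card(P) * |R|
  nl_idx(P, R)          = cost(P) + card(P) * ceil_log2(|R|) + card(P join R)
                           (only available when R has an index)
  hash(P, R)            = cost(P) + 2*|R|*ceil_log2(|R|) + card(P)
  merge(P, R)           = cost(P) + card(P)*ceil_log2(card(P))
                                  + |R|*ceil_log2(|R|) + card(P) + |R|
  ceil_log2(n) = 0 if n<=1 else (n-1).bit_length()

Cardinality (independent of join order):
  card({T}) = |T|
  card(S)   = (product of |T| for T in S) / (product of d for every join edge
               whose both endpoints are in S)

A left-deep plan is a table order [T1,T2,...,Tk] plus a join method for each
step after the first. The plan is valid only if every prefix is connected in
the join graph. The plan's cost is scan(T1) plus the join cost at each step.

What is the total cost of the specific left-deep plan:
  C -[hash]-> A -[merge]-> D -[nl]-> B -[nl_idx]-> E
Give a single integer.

103894980

step 1: scan C: cost=250, card=250
step 2: join A via hash
    card(P join A) = 250*40/(2) = 5000
    cost = 250 + 2*40*6 + 250 = 980
step 3: join D via merge
    card(P join D) = 5000*400/(8) = 250000
    cost = 980 + 5000*13 + 400*9 + 5000 + 400 = 74980
step 4: join B via nl
    card(P join B) = 250000*400/(200) = 500000
    cost = 74980 + 250000*400 = 100074980
step 5: join E via nl_idx
    card(P join E) = 500000*80/(125) = 320000
    cost = 100074980 + 500000*7 + 320000 = 103894980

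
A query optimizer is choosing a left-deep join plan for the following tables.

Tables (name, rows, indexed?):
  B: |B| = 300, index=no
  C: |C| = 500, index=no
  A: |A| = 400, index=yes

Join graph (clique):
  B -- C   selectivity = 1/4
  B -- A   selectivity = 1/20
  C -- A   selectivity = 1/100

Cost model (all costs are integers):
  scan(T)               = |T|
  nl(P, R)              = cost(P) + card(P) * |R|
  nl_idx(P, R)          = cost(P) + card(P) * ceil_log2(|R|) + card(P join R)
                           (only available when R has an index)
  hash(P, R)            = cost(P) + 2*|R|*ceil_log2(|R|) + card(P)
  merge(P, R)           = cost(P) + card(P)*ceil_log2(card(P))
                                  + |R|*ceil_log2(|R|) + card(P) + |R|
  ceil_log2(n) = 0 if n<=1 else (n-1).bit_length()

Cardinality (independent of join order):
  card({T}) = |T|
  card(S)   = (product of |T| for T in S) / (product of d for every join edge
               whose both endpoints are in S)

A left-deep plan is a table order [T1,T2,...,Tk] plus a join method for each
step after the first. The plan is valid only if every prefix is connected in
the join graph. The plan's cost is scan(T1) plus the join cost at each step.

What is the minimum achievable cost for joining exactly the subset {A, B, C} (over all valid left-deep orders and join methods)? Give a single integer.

14400

Selinger DP over subsets of {A,B,C}:
  {B}: scan cost=300, card=300
  {C}: scan cost=500, card=500
  {A}: scan cost=400, card=400
  {BC}: card=37500; try (B,hash)→6400, (C,merge)→8300, (B,merge)→8500, (C,hash)→9600, (C,nl)→150300, (B,nl)→150500; best=6400 via (B,hash)
  {AB}: card=6000; try (B,hash)→6200, (A,merge)→7300, (B,merge)→7400, (A,hash)→7800, (A,nl_idx)→9000, (A,nl)→120300 …(+1); best=6200 via (B,hash)
  {AC}: card=2000; try (A,nl_idx)→7000, (A,hash)→8200, (C,merge)→9400, (A,merge)→9500, (C,hash)→9800, (C,nl)→200400 …(+1); best=7000 via (A,nl_idx)
  {ABC}: card=7500; try (B,hash)→14400, (C,hash)→21200, (B,merge)→34000, (A,hash)→51100, (C,merge)→95200, (A,nl_idx)→351400 …(+4); best=14400 via (B,hash)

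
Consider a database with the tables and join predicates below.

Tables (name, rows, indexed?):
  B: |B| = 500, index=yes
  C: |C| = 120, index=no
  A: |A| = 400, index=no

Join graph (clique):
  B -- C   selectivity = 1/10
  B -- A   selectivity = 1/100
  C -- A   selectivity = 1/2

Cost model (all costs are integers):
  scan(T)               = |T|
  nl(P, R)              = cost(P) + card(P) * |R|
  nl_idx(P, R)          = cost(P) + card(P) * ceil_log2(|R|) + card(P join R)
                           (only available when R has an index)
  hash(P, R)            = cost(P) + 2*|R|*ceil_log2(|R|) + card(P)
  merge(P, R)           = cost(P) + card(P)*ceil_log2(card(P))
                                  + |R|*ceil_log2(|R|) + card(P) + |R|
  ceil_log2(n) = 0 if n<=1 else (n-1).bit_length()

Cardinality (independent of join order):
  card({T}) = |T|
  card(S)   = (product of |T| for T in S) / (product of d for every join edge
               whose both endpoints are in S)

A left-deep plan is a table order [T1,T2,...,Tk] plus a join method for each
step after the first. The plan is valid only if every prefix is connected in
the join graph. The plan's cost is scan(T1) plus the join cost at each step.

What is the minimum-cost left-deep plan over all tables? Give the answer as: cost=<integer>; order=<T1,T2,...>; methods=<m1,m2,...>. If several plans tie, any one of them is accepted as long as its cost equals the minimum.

cost=9680; order=A,B,C; methods=nl_idx,hash

Selinger DP (subsets sized 1..n):
  {B}: scan cost=500, card=500
  {C}: scan cost=120, card=120
  {A}: scan cost=400, card=400
  {BC}: card=6000; try (C,hash)→2680, (B,merge)→6080, (C,merge)→6460, (B,nl_idx)→7200, (B,hash)→9240, (B,nl)→60120 …(+1); best=2680 via (C,hash)
  {AB}: card=2000; try (B,nl_idx)→6000, (A,hash)→8200, (B,merge)→9400, (A,merge)→9500, (B,hash)→9800, (B,nl)→200400 …(+1); best=6000 via (B,nl_idx)
  {AC}: card=24000; try (C,hash)→2480, (A,merge)→5080, (C,merge)→5360, (A,hash)→7440, (A,nl)→48120, (C,nl)→48400; best=2480 via (C,hash)
  {ABC}: card=12000; try (C,hash)→9680, (A,hash)→15880, (C,merge)→30960, (B,hash)→35480, (A,merge)→90680, (B,nl_idx)→230480 …(+4); best=9680 via (C,hash)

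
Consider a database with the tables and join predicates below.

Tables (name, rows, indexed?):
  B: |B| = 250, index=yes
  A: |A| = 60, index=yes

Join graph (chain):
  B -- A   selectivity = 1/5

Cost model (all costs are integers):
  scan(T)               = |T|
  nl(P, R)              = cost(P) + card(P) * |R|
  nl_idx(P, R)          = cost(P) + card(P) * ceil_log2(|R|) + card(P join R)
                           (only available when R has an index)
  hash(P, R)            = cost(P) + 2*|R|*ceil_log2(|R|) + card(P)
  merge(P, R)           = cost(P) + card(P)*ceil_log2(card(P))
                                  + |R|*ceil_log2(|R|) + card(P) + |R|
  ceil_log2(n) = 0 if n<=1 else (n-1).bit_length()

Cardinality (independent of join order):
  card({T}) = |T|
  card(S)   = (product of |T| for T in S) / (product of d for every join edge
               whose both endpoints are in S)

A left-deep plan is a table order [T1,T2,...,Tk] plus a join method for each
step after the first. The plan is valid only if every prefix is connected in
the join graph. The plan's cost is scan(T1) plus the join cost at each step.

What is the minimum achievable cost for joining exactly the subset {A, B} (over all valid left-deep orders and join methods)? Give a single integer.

1220

Selinger DP over subsets of {A,B}:
  {B}: scan cost=250, card=250
  {A}: scan cost=60, card=60
  {AB}: card=3000; try (A,hash)→1220, (B,merge)→2730, (A,merge)→2920, (B,nl_idx)→3540, (B,hash)→4120, (A,nl_idx)→4750 …(+2); best=1220 via (A,hash)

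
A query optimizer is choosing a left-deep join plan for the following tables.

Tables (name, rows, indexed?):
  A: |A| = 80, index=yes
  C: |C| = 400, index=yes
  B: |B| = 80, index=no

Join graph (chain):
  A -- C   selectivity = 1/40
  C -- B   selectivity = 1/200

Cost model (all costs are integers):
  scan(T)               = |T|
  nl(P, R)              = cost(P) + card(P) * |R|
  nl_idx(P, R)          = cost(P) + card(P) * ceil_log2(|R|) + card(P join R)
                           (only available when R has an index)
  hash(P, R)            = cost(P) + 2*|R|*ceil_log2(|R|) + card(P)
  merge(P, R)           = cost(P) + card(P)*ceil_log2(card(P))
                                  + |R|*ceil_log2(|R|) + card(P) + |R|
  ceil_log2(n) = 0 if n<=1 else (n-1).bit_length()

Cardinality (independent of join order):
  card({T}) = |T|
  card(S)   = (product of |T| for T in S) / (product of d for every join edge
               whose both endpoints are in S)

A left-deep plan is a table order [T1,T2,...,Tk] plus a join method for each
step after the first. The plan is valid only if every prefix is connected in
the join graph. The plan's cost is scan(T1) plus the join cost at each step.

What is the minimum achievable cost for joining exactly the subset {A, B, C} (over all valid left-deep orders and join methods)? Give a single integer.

2240

Selinger DP over subsets of {A,B,C}:
  {A}: scan cost=80, card=80
  {C}: scan cost=400, card=400
  {B}: scan cost=80, card=80
  {AC}: card=800; try (C,nl_idx)→1600, (A,hash)→1920, (A,nl_idx)→4000, (C,merge)→4720, (A,merge)→5040, (C,hash)→7360 …(+2); best=1600 via (C,nl_idx)
  {BC}: card=160; try (C,nl_idx)→960, (B,hash)→1920, (C,merge)→4720, (B,merge)→5040, (C,hash)→7360, (C,nl)→32080 …(+1); best=960 via (C,nl_idx)
  {ABC}: card=320; try (A,hash)→2240, (A,nl_idx)→2400, (A,merge)→3040, (B,hash)→3520, (B,merge)→11040, (A,nl)→13760 …(+1); best=2240 via (A,hash)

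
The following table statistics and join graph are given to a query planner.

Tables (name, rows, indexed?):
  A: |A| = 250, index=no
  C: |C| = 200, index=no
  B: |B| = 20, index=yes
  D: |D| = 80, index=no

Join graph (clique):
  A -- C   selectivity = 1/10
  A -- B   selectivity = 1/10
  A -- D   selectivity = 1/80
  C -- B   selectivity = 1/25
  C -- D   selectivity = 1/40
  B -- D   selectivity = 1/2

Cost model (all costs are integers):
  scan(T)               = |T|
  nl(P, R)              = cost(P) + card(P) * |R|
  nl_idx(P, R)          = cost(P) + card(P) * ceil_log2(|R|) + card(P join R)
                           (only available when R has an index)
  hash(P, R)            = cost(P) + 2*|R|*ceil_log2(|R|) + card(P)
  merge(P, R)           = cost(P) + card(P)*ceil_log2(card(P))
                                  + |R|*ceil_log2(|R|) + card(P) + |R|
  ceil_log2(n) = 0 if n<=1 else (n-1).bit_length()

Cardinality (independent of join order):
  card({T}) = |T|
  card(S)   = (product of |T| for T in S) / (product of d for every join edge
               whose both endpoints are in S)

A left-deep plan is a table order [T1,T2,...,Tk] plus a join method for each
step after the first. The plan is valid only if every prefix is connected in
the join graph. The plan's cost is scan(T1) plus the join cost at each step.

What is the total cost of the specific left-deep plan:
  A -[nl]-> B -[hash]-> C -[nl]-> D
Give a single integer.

step 1: scan A: cost=250, card=250
step 2: join B via nl
    card(P join B) = 250*20/(10) = 500
    cost = 250 + 250*20 = 5250
step 3: join C via hash
    card(P join C) = 500*200/(10*25) = 400
    cost = 5250 + 2*200*8 + 500 = 8950
step 4: join D via nl
    card(P join D) = 400*80/(80*40*2) = 5
    cost = 8950 + 400*80 = 40950

40950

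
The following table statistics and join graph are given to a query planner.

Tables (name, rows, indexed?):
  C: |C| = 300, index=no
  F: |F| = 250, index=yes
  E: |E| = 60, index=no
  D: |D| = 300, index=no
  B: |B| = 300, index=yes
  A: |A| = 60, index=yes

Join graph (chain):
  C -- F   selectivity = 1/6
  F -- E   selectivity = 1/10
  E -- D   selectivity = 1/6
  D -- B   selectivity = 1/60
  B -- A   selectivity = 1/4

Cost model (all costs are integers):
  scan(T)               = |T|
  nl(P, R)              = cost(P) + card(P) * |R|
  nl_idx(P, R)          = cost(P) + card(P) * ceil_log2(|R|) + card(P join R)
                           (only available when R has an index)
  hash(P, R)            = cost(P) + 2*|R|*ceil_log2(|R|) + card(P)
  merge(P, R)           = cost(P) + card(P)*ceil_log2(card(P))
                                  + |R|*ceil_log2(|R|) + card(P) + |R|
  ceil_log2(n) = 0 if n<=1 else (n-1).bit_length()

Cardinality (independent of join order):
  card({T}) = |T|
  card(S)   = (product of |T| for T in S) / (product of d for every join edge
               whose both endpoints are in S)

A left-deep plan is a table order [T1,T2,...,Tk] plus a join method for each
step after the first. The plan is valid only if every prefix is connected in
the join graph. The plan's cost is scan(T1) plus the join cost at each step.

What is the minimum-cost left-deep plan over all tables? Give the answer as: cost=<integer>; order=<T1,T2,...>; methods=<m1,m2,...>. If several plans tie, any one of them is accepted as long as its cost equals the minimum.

Selinger DP (subsets sized 1..n):
  {C}: scan cost=300, card=300
  {F}: scan cost=250, card=250
  {E}: scan cost=60, card=60
  {D}: scan cost=300, card=300
  {B}: scan cost=300, card=300
  {A}: scan cost=60, card=60
  {CF}: card=12500; try (F,hash)→4600, (C,merge)→5500, (F,merge)→5550, (C,hash)→5900, (F,nl_idx)→15200, (C,nl)→75250 …(+1); best=4600 via (F,hash)
  {EF}: card=1500; try (E,hash)→1220, (F,nl_idx)→2040, (F,merge)→2730, (E,merge)→2920, (F,hash)→4120, (F,nl)→15060 …(+1); best=1220 via (E,hash)
  {DE}: card=3000; try (E,hash)→1320, (D,merge)→3480, (E,merge)→3720, (D,hash)→5520, (D,nl)→18060, (E,nl)→18300; best=1320 via (E,hash)
  {BD}: card=1500; try (B,nl_idx)→4500, (D,hash)→6000, (B,hash)→6000, (D,merge)→6300, (B,merge)→6300, (D,nl)→90300 …(+1); best=4500 via (B,nl_idx)
  {AB}: card=4500; try (A,hash)→1320, (B,merge)→3480, (A,merge)→3720, (B,nl_idx)→5100, (B,hash)→5520, (A,nl_idx)→6600 …(+2); best=1320 via (A,hash)
  {CEF}: card=75000; try (C,hash)→8120, (E,hash)→17820, (C,merge)→22220, (E,merge)→192520, (C,nl)→451220, (E,nl)→754600; best=8120 via (C,hash)
  {DEF}: card=75000; try (D,hash)→8120, (F,hash)→8320, (D,merge)→22220, (F,merge)→42570, (F,nl_idx)→100320, (D,nl)→451220 …(+1); best=8120 via (D,hash)
  {BDE}: card=15000; try (E,hash)→6720, (B,hash)→9720, (E,merge)→22920, (B,merge)→43320, (B,nl_idx)→43320, (E,nl)→94500 …(+1); best=6720 via (E,hash)
  {ABD}: card=22500; try (A,hash)→6720, (D,hash)→11220, (A,merge)→22920, (A,nl_idx)→36000, (D,merge)→67320, (A,nl)→94500 …(+1); best=6720 via (A,hash)
  {CDEF}: card=3750000; try (D,hash)→88520, (C,hash)→88520, (D,merge)→1361120, (C,merge)→1361120, (D,nl)→22508120, (C,nl)→22508120; best=88520 via (D,hash)
  {BDEF}: card=375000; try (F,hash)→25720, (B,hash)→88520, (F,merge)→233970, (F,nl_idx)→501720, (B,nl_idx)→1058120, (B,merge)→1361120 …(+2); best=25720 via (F,hash)
  {ABDE}: card=225000; try (A,hash)→22440, (E,hash)→29940, (A,merge)→232140, (A,nl_idx)→321720, (E,merge)→367140, (A,nl)→906720 …(+1); best=22440 via (A,hash)
  {BCDEF}: card=18750000; try (C,hash)→406120, (B,hash)→3843920, (C,merge)→7528720, (B,nl_idx)→52588520, (B,merge)→86341520, (C,nl)→112525720 …(+1); best=406120 via (C,hash)
  {ABDEF}: card=5625000; try (F,hash)→251440, (A,hash)→401440, (F,merge)→4299690, (F,nl_idx)→7447440, (A,merge)→7526140, (A,nl_idx)→7900720 …(+2); best=251440 via (F,hash)
  {ABCDEF}: card=281250000; try (C,hash)→5881840, (A,hash)→19156840, (C,merge)→135254440, (A,nl_idx)→394156120, (A,merge)→487906540, (A,nl)→1125406120 …(+1); best=5881840 via (C,hash)

cost=5881840; order=D,B,E,A,F,C; methods=nl_idx,hash,hash,hash,hash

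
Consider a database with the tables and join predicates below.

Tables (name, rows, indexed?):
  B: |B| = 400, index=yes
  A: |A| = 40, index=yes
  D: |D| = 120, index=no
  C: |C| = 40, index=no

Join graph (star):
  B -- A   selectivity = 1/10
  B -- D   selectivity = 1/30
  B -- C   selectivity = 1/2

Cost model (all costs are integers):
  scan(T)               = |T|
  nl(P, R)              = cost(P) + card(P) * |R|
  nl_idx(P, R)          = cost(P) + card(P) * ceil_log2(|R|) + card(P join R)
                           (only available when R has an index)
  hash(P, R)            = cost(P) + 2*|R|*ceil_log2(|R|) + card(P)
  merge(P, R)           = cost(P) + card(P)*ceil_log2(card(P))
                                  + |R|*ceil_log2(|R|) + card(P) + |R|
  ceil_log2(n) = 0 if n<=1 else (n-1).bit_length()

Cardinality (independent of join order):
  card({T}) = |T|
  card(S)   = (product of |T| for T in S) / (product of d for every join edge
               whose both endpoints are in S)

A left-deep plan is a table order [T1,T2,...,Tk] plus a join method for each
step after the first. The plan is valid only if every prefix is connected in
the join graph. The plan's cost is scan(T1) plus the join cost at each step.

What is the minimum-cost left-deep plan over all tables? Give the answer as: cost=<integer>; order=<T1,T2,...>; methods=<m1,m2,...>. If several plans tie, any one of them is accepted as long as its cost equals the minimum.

cost=11440; order=B,A,D,C; methods=hash,hash,hash

Selinger DP (subsets sized 1..n):
  {B}: scan cost=400, card=400
  {A}: scan cost=40, card=40
  {D}: scan cost=120, card=120
  {C}: scan cost=40, card=40
  {AB}: card=1600; try (A,hash)→1280, (B,nl_idx)→2000, (B,merge)→4320, (A,nl_idx)→4400, (A,merge)→4680, (B,hash)→7280 …(+2); best=1280 via (A,hash)
  {BD}: card=1600; try (D,hash)→2480, (B,nl_idx)→2800, (B,merge)→5080, (D,merge)→5360, (B,hash)→7440, (B,nl)→48120 …(+1); best=2480 via (D,hash)
  {BC}: card=8000; try (C,hash)→1280, (B,merge)→4320, (C,merge)→4680, (B,hash)→7280, (B,nl_idx)→8400, (B,nl)→16040 …(+1); best=1280 via (C,hash)
  {ABD}: card=6400; try (D,hash)→4560, (A,hash)→4560, (A,nl_idx)→18480, (D,merge)→21440, (A,merge)→21960, (A,nl)→66480 …(+1); best=4560 via (D,hash)
  {ABC}: card=32000; try (C,hash)→3360, (A,hash)→9760, (C,merge)→20760, (C,nl)→65280, (A,nl_idx)→81280, (A,merge)→113560 …(+1); best=3360 via (C,hash)
  {BCD}: card=32000; try (C,hash)→4560, (D,hash)→10960, (C,merge)→21960, (C,nl)→66480, (D,merge)→114240, (D,nl)→961280; best=4560 via (C,hash)
  {ABCD}: card=128000; try (C,hash)→11440, (D,hash)→37040, (A,hash)→37040, (C,merge)→94440, (C,nl)→260560, (A,nl_idx)→324560 …(+4); best=11440 via (C,hash)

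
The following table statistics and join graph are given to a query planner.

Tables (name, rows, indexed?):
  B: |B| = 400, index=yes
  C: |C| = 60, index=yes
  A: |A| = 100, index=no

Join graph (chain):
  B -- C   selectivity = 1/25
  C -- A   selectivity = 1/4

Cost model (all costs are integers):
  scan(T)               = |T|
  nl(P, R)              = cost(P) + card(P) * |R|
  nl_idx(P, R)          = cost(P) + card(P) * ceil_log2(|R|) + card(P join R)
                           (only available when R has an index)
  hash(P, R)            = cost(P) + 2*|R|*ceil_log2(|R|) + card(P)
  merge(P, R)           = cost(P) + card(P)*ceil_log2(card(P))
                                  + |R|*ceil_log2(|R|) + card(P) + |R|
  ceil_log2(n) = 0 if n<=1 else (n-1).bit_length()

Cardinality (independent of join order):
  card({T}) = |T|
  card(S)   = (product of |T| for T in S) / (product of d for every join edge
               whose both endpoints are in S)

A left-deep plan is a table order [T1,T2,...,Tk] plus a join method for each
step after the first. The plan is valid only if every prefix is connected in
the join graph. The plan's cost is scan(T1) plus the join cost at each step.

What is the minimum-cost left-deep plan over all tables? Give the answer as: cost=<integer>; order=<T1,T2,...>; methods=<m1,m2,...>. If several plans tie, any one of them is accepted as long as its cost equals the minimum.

cost=3880; order=B,C,A; methods=hash,hash

Selinger DP (subsets sized 1..n):
  {B}: scan cost=400, card=400
  {C}: scan cost=60, card=60
  {A}: scan cost=100, card=100
  {BC}: card=960; try (C,hash)→1520, (B,nl_idx)→1560, (C,nl_idx)→3760, (B,merge)→4480, (C,merge)→4820, (B,hash)→7320 …(+2); best=1520 via (C,hash)
  {AC}: card=1500; try (C,hash)→920, (A,merge)→1280, (C,merge)→1320, (A,hash)→1520, (C,nl_idx)→2200, (A,nl)→6060 …(+1); best=920 via (C,hash)
  {ABC}: card=24000; try (A,hash)→3880, (B,hash)→9620, (A,merge)→12880, (B,merge)→22920, (B,nl_idx)→38420, (A,nl)→97520 …(+1); best=3880 via (A,hash)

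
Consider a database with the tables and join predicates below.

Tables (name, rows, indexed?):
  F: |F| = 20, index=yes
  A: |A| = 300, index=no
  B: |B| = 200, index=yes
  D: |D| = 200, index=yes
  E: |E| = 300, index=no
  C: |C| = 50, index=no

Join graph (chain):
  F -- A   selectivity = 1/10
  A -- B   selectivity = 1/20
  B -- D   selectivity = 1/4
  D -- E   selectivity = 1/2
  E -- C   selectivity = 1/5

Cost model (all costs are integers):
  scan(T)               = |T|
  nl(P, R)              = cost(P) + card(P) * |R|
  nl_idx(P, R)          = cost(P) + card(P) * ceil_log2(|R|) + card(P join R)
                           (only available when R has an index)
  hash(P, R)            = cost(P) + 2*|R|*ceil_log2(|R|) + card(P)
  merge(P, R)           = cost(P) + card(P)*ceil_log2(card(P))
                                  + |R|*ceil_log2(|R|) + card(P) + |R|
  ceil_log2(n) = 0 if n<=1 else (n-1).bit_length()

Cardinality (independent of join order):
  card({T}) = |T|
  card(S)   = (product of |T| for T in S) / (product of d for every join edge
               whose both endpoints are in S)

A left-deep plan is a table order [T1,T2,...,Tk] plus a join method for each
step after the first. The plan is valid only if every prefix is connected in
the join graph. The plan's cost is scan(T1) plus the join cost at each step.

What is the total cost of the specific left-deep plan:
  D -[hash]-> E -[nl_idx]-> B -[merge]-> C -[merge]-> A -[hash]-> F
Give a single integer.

634749350

step 1: scan D: cost=200, card=200
step 2: join E via hash
    card(P join E) = 200*300/(2) = 30000
    cost = 200 + 2*300*9 + 200 = 5800
step 3: join B via nl_idx
    card(P join B) = 30000*200/(4) = 1500000
    cost = 5800 + 30000*8 + 1500000 = 1745800
step 4: join C via merge
    card(P join C) = 1500000*50/(5) = 15000000
    cost = 1745800 + 1500000*21 + 50*6 + 1500000 + 50 = 34746150
step 5: join A via merge
    card(P join A) = 15000000*300/(20) = 225000000
    cost = 34746150 + 15000000*24 + 300*9 + 15000000 + 300 = 409749150
step 6: join F via hash
    card(P join F) = 225000000*20/(10) = 450000000
    cost = 409749150 + 2*20*5 + 225000000 = 634749350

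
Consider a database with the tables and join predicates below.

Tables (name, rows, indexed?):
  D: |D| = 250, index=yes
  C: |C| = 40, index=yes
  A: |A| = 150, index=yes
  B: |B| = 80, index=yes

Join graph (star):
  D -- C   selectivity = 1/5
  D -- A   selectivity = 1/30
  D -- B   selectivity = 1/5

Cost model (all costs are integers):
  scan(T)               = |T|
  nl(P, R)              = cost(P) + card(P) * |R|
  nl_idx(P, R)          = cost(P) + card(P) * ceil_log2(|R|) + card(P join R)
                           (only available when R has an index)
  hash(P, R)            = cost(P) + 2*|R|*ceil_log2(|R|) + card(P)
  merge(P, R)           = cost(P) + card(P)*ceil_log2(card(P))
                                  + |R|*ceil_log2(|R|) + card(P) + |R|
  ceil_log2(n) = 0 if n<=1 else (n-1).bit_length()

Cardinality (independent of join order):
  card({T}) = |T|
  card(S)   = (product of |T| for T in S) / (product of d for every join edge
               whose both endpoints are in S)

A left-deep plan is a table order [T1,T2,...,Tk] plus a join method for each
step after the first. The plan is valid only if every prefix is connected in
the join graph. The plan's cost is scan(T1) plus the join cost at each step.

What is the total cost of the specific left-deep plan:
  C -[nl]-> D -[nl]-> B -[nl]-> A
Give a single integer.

4970040

step 1: scan C: cost=40, card=40
step 2: join D via nl
    card(P join D) = 40*250/(5) = 2000
    cost = 40 + 40*250 = 10040
step 3: join B via nl
    card(P join B) = 2000*80/(5) = 32000
    cost = 10040 + 2000*80 = 170040
step 4: join A via nl
    card(P join A) = 32000*150/(30) = 160000
    cost = 170040 + 32000*150 = 4970040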